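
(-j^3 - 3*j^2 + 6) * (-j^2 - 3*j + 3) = j^5 + 6*j^4 + 6*j^3 - 15*j^2 - 18*j + 18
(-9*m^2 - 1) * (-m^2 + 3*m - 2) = 9*m^4 - 27*m^3 + 19*m^2 - 3*m + 2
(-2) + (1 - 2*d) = -2*d - 1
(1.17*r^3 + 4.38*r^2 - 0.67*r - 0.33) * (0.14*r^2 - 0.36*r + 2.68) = 0.1638*r^5 + 0.192*r^4 + 1.465*r^3 + 11.9334*r^2 - 1.6768*r - 0.8844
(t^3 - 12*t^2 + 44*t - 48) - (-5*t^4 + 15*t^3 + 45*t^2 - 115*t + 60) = 5*t^4 - 14*t^3 - 57*t^2 + 159*t - 108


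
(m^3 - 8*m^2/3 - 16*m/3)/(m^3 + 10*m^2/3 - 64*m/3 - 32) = m/(m + 6)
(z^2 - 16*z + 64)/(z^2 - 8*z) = (z - 8)/z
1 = 1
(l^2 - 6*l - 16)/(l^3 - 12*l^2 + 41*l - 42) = (l^2 - 6*l - 16)/(l^3 - 12*l^2 + 41*l - 42)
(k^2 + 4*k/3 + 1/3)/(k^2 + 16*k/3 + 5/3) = (k + 1)/(k + 5)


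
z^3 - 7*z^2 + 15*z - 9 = (z - 3)^2*(z - 1)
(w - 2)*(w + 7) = w^2 + 5*w - 14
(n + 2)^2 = n^2 + 4*n + 4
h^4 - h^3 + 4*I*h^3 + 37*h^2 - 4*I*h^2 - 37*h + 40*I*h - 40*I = (h - 1)*(h - 5*I)*(h + I)*(h + 8*I)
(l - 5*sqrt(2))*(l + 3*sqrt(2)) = l^2 - 2*sqrt(2)*l - 30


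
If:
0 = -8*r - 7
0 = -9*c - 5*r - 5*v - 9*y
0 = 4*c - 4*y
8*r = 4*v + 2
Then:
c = 125/144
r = -7/8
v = -9/4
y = 125/144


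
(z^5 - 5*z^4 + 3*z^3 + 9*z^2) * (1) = z^5 - 5*z^4 + 3*z^3 + 9*z^2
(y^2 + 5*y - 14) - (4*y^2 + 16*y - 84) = -3*y^2 - 11*y + 70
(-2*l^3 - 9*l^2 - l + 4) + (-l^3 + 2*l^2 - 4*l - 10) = -3*l^3 - 7*l^2 - 5*l - 6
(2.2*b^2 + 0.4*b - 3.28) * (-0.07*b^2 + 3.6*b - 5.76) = -0.154*b^4 + 7.892*b^3 - 11.0024*b^2 - 14.112*b + 18.8928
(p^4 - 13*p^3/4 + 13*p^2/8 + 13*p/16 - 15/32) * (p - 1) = p^5 - 17*p^4/4 + 39*p^3/8 - 13*p^2/16 - 41*p/32 + 15/32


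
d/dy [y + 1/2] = 1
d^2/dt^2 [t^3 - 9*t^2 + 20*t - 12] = 6*t - 18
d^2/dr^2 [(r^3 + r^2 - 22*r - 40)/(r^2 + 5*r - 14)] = 24*(r^3 - 24*r^2 - 78*r - 242)/(r^6 + 15*r^5 + 33*r^4 - 295*r^3 - 462*r^2 + 2940*r - 2744)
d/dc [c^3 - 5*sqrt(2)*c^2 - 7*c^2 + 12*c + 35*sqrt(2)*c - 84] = 3*c^2 - 10*sqrt(2)*c - 14*c + 12 + 35*sqrt(2)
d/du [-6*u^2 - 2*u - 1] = -12*u - 2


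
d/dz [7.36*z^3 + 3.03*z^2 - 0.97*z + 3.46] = 22.08*z^2 + 6.06*z - 0.97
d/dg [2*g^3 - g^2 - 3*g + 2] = 6*g^2 - 2*g - 3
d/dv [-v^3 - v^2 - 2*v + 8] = -3*v^2 - 2*v - 2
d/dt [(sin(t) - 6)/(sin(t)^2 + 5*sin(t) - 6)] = (12*sin(t) + cos(t)^2 + 23)*cos(t)/(sin(t)^2 + 5*sin(t) - 6)^2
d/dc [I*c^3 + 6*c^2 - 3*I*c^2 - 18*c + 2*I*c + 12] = 3*I*c^2 + 6*c*(2 - I) - 18 + 2*I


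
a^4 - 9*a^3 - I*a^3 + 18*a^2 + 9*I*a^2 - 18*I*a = a*(a - 6)*(a - 3)*(a - I)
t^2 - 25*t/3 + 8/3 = (t - 8)*(t - 1/3)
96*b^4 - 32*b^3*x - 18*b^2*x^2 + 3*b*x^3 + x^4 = (-3*b + x)*(-2*b + x)*(4*b + x)^2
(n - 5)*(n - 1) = n^2 - 6*n + 5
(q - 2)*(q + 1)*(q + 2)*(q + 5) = q^4 + 6*q^3 + q^2 - 24*q - 20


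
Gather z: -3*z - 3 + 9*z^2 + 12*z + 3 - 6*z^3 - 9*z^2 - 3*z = -6*z^3 + 6*z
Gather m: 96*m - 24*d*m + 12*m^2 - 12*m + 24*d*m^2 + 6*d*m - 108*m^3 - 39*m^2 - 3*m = -108*m^3 + m^2*(24*d - 27) + m*(81 - 18*d)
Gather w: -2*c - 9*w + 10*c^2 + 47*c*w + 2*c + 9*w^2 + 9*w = 10*c^2 + 47*c*w + 9*w^2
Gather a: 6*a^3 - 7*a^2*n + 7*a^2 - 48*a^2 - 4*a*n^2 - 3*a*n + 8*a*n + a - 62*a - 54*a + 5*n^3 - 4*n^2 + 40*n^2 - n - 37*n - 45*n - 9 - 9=6*a^3 + a^2*(-7*n - 41) + a*(-4*n^2 + 5*n - 115) + 5*n^3 + 36*n^2 - 83*n - 18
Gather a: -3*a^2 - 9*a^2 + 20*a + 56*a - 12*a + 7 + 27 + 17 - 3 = -12*a^2 + 64*a + 48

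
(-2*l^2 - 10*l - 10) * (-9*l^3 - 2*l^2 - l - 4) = 18*l^5 + 94*l^4 + 112*l^3 + 38*l^2 + 50*l + 40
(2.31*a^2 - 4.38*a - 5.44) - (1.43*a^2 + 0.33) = 0.88*a^2 - 4.38*a - 5.77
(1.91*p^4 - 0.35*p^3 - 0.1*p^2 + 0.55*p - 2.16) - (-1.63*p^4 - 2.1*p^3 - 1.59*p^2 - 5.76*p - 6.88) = 3.54*p^4 + 1.75*p^3 + 1.49*p^2 + 6.31*p + 4.72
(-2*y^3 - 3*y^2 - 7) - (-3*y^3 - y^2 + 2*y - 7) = y^3 - 2*y^2 - 2*y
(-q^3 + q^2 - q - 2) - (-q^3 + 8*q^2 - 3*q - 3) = -7*q^2 + 2*q + 1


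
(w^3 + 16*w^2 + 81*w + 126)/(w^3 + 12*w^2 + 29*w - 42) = (w + 3)/(w - 1)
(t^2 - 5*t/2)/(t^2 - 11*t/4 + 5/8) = 4*t/(4*t - 1)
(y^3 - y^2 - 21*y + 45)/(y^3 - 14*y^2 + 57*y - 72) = (y + 5)/(y - 8)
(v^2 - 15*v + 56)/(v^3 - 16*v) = (v^2 - 15*v + 56)/(v*(v^2 - 16))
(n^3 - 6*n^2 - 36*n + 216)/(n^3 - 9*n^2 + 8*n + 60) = (n^2 - 36)/(n^2 - 3*n - 10)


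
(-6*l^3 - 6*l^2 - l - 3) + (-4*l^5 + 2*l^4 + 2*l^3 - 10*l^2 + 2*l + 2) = -4*l^5 + 2*l^4 - 4*l^3 - 16*l^2 + l - 1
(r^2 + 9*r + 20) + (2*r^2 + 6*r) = 3*r^2 + 15*r + 20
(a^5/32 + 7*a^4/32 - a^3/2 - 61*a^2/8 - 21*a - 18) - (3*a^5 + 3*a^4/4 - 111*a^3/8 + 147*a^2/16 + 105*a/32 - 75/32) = -95*a^5/32 - 17*a^4/32 + 107*a^3/8 - 269*a^2/16 - 777*a/32 - 501/32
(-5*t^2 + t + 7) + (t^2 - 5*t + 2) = -4*t^2 - 4*t + 9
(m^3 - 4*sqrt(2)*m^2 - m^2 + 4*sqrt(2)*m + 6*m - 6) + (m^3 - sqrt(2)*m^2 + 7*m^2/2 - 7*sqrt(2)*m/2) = 2*m^3 - 5*sqrt(2)*m^2 + 5*m^2/2 + sqrt(2)*m/2 + 6*m - 6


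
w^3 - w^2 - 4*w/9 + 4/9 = (w - 1)*(w - 2/3)*(w + 2/3)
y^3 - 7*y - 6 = (y - 3)*(y + 1)*(y + 2)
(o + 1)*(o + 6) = o^2 + 7*o + 6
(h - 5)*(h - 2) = h^2 - 7*h + 10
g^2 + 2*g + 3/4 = (g + 1/2)*(g + 3/2)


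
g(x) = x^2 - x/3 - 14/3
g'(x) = 2*x - 1/3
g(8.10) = 58.24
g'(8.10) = 15.87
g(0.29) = -4.68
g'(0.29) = 0.25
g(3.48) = 6.28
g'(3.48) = 6.63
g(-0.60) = -4.11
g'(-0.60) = -1.53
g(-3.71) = 10.33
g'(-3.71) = -7.75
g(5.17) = 20.34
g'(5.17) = 10.01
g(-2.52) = 2.52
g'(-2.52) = -5.37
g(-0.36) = -4.42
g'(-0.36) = -1.05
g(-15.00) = 225.33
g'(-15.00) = -30.33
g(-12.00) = 143.33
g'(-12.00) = -24.33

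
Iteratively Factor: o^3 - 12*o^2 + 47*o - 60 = (o - 5)*(o^2 - 7*o + 12) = (o - 5)*(o - 4)*(o - 3)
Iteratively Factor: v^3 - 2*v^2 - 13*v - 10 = (v + 1)*(v^2 - 3*v - 10) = (v + 1)*(v + 2)*(v - 5)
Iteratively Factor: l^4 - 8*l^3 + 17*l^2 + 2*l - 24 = (l - 3)*(l^3 - 5*l^2 + 2*l + 8) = (l - 3)*(l + 1)*(l^2 - 6*l + 8) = (l - 3)*(l - 2)*(l + 1)*(l - 4)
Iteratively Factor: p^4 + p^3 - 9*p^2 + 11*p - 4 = (p - 1)*(p^3 + 2*p^2 - 7*p + 4) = (p - 1)^2*(p^2 + 3*p - 4) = (p - 1)^3*(p + 4)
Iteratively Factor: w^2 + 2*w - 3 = (w - 1)*(w + 3)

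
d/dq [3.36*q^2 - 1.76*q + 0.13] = 6.72*q - 1.76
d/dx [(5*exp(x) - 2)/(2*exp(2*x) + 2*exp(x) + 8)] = (-(2*exp(x) + 1)*(5*exp(x) - 2) + 5*exp(2*x) + 5*exp(x) + 20)*exp(x)/(2*(exp(2*x) + exp(x) + 4)^2)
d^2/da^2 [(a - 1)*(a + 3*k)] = 2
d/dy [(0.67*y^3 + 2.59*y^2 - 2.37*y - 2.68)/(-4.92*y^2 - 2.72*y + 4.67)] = (-3.2964*y^4 - 3.6448*y^3 - 9.3185*y^2 - 2.1806*y - 18.3575)/(24.2064*y^4 + 26.7648*y^3 - 38.5544*y^2 - 25.4048*y + 21.8089)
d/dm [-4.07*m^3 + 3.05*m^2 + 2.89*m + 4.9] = -12.21*m^2 + 6.1*m + 2.89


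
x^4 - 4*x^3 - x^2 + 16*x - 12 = (x - 3)*(x - 2)*(x - 1)*(x + 2)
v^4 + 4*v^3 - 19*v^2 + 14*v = v*(v - 2)*(v - 1)*(v + 7)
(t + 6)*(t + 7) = t^2 + 13*t + 42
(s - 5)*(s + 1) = s^2 - 4*s - 5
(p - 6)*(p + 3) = p^2 - 3*p - 18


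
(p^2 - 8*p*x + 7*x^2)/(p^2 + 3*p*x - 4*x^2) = (p - 7*x)/(p + 4*x)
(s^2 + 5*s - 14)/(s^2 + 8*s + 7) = (s - 2)/(s + 1)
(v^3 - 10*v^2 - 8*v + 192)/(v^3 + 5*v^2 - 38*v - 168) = (v - 8)/(v + 7)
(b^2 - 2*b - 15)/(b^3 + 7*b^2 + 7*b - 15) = (b - 5)/(b^2 + 4*b - 5)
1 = 1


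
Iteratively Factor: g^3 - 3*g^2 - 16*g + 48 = (g - 4)*(g^2 + g - 12) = (g - 4)*(g - 3)*(g + 4)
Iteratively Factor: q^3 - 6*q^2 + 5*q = (q - 1)*(q^2 - 5*q) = (q - 5)*(q - 1)*(q)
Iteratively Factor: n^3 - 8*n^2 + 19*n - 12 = (n - 1)*(n^2 - 7*n + 12) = (n - 3)*(n - 1)*(n - 4)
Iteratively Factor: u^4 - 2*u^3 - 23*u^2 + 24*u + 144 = (u - 4)*(u^3 + 2*u^2 - 15*u - 36) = (u - 4)*(u + 3)*(u^2 - u - 12) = (u - 4)^2*(u + 3)*(u + 3)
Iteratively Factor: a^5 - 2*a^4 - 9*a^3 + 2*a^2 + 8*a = (a)*(a^4 - 2*a^3 - 9*a^2 + 2*a + 8) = a*(a - 1)*(a^3 - a^2 - 10*a - 8) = a*(a - 1)*(a + 1)*(a^2 - 2*a - 8) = a*(a - 1)*(a + 1)*(a + 2)*(a - 4)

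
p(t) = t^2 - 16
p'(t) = 2*t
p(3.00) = -7.00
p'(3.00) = 6.00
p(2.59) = -9.29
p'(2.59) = 5.18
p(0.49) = -15.76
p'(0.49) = 0.98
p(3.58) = -3.18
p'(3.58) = 7.16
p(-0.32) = -15.90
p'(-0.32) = -0.64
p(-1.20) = -14.56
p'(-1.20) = -2.40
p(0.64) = -15.59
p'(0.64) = 1.28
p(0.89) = -15.21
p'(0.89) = 1.78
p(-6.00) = 20.00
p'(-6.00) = -12.00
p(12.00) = 128.00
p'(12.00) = 24.00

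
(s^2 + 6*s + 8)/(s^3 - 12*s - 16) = (s + 4)/(s^2 - 2*s - 8)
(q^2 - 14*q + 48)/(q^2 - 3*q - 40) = (q - 6)/(q + 5)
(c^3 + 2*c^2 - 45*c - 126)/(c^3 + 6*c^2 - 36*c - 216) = (c^2 - 4*c - 21)/(c^2 - 36)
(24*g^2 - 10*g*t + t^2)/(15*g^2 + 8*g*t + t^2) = (24*g^2 - 10*g*t + t^2)/(15*g^2 + 8*g*t + t^2)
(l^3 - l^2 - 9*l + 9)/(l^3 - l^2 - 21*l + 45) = (l^2 + 2*l - 3)/(l^2 + 2*l - 15)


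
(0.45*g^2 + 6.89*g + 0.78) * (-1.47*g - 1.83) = -0.6615*g^3 - 10.9518*g^2 - 13.7553*g - 1.4274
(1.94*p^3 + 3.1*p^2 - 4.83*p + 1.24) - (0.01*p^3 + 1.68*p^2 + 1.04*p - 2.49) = 1.93*p^3 + 1.42*p^2 - 5.87*p + 3.73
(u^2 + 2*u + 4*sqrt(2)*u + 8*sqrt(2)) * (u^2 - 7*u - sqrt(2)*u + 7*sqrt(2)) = u^4 - 5*u^3 + 3*sqrt(2)*u^3 - 22*u^2 - 15*sqrt(2)*u^2 - 42*sqrt(2)*u + 40*u + 112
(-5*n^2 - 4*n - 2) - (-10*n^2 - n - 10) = 5*n^2 - 3*n + 8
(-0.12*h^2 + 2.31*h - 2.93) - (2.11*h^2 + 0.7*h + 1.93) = -2.23*h^2 + 1.61*h - 4.86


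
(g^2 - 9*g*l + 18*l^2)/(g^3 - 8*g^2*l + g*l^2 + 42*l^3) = (g - 6*l)/(g^2 - 5*g*l - 14*l^2)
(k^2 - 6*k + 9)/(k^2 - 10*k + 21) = (k - 3)/(k - 7)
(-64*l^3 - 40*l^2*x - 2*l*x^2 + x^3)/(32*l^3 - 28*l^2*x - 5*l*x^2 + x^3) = (2*l + x)/(-l + x)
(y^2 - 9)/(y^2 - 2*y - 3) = (y + 3)/(y + 1)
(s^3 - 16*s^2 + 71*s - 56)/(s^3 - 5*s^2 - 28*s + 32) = (s - 7)/(s + 4)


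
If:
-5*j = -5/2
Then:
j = 1/2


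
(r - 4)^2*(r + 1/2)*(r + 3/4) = r^4 - 27*r^3/4 + 51*r^2/8 + 17*r + 6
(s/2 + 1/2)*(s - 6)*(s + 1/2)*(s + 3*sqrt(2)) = s^4/2 - 9*s^3/4 + 3*sqrt(2)*s^3/2 - 27*sqrt(2)*s^2/4 - 17*s^2/4 - 51*sqrt(2)*s/4 - 3*s/2 - 9*sqrt(2)/2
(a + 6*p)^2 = a^2 + 12*a*p + 36*p^2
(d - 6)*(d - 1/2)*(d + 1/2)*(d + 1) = d^4 - 5*d^3 - 25*d^2/4 + 5*d/4 + 3/2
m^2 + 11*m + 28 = (m + 4)*(m + 7)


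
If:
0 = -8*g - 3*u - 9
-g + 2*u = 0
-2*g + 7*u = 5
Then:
No Solution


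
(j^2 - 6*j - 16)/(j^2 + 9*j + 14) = (j - 8)/(j + 7)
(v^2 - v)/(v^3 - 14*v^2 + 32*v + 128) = v*(v - 1)/(v^3 - 14*v^2 + 32*v + 128)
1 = 1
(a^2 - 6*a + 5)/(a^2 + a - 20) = (a^2 - 6*a + 5)/(a^2 + a - 20)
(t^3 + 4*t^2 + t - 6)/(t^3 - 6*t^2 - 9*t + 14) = (t + 3)/(t - 7)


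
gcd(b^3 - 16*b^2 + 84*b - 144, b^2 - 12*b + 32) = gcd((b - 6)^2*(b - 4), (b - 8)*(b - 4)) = b - 4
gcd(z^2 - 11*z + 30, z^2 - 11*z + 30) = z^2 - 11*z + 30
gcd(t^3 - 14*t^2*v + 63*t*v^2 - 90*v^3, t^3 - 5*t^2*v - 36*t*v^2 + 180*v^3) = t^2 - 11*t*v + 30*v^2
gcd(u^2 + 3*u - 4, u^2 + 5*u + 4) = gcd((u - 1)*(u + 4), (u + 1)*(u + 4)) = u + 4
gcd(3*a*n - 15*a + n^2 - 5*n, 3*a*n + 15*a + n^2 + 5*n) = 3*a + n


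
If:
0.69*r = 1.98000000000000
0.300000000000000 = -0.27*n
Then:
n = -1.11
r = 2.87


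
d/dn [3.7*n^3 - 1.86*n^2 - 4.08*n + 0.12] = 11.1*n^2 - 3.72*n - 4.08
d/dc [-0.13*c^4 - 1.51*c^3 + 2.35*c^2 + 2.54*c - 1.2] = -0.52*c^3 - 4.53*c^2 + 4.7*c + 2.54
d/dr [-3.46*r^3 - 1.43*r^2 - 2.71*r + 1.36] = -10.38*r^2 - 2.86*r - 2.71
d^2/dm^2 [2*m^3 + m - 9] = 12*m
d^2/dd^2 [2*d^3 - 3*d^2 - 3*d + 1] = 12*d - 6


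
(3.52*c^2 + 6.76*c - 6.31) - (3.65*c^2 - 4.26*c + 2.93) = -0.13*c^2 + 11.02*c - 9.24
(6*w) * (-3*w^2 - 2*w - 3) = -18*w^3 - 12*w^2 - 18*w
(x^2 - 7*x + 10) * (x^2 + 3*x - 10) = x^4 - 4*x^3 - 21*x^2 + 100*x - 100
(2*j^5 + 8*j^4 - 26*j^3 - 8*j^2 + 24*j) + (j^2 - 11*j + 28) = 2*j^5 + 8*j^4 - 26*j^3 - 7*j^2 + 13*j + 28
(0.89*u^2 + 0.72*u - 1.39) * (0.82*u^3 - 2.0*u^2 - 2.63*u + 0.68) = 0.7298*u^5 - 1.1896*u^4 - 4.9205*u^3 + 1.4916*u^2 + 4.1453*u - 0.9452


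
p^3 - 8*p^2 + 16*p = p*(p - 4)^2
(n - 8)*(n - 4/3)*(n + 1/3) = n^3 - 9*n^2 + 68*n/9 + 32/9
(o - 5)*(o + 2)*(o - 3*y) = o^3 - 3*o^2*y - 3*o^2 + 9*o*y - 10*o + 30*y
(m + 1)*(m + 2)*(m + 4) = m^3 + 7*m^2 + 14*m + 8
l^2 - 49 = (l - 7)*(l + 7)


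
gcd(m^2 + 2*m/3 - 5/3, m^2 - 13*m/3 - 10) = m + 5/3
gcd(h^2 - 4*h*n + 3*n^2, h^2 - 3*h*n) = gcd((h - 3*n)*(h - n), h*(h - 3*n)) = h - 3*n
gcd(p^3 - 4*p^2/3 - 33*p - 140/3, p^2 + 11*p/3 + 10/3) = p + 5/3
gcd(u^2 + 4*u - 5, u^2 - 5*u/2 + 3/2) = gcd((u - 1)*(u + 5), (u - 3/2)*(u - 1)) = u - 1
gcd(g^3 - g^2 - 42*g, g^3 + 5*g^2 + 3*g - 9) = 1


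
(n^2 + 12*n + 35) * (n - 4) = n^3 + 8*n^2 - 13*n - 140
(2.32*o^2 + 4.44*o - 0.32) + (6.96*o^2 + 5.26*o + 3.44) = 9.28*o^2 + 9.7*o + 3.12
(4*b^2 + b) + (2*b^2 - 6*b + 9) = 6*b^2 - 5*b + 9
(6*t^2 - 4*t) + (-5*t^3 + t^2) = -5*t^3 + 7*t^2 - 4*t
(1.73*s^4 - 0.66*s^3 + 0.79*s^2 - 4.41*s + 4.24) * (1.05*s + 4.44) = 1.8165*s^5 + 6.9882*s^4 - 2.1009*s^3 - 1.1229*s^2 - 15.1284*s + 18.8256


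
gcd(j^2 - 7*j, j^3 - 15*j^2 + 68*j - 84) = j - 7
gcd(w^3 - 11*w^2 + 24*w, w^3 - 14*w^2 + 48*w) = w^2 - 8*w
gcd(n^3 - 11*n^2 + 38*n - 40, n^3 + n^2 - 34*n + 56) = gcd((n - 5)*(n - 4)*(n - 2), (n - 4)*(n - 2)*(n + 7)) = n^2 - 6*n + 8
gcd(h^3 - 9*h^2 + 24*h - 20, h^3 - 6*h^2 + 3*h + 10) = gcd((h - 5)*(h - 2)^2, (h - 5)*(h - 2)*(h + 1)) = h^2 - 7*h + 10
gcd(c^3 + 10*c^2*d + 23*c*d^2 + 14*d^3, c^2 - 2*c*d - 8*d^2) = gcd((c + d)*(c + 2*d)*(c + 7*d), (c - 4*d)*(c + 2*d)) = c + 2*d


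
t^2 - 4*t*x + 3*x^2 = (t - 3*x)*(t - x)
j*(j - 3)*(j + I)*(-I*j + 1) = -I*j^4 + 2*j^3 + 3*I*j^3 - 6*j^2 + I*j^2 - 3*I*j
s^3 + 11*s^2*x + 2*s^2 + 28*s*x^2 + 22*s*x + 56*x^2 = (s + 2)*(s + 4*x)*(s + 7*x)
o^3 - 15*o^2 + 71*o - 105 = (o - 7)*(o - 5)*(o - 3)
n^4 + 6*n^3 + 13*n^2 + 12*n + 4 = (n + 1)^2*(n + 2)^2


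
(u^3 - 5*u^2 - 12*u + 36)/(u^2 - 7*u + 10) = (u^2 - 3*u - 18)/(u - 5)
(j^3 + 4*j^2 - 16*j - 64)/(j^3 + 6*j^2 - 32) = (j - 4)/(j - 2)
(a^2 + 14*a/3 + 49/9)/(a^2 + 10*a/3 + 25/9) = (9*a^2 + 42*a + 49)/(9*a^2 + 30*a + 25)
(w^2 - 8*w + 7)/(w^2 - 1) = (w - 7)/(w + 1)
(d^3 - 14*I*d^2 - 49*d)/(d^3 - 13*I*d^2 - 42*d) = (d - 7*I)/(d - 6*I)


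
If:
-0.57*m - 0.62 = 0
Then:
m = -1.09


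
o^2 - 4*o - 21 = (o - 7)*(o + 3)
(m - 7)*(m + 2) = m^2 - 5*m - 14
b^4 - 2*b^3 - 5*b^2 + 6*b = b*(b - 3)*(b - 1)*(b + 2)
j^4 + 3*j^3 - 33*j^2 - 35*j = j*(j - 5)*(j + 1)*(j + 7)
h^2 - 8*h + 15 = (h - 5)*(h - 3)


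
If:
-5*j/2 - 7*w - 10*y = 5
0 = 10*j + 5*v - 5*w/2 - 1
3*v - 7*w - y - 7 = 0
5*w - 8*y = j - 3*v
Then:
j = -9862/18715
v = 17872/18715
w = -2238/3743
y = 941/18715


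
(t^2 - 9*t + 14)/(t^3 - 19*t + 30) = (t - 7)/(t^2 + 2*t - 15)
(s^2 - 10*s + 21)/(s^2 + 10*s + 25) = (s^2 - 10*s + 21)/(s^2 + 10*s + 25)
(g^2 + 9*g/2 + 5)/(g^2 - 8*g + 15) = (g^2 + 9*g/2 + 5)/(g^2 - 8*g + 15)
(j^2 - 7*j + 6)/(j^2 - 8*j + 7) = (j - 6)/(j - 7)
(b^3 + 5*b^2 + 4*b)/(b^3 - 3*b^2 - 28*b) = (b + 1)/(b - 7)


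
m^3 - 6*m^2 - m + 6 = (m - 6)*(m - 1)*(m + 1)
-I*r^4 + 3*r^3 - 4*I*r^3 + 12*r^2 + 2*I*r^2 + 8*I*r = r*(r + 4)*(r + 2*I)*(-I*r + 1)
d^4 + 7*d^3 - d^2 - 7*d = d*(d - 1)*(d + 1)*(d + 7)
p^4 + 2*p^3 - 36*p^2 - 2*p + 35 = (p - 5)*(p - 1)*(p + 1)*(p + 7)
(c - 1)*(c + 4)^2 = c^3 + 7*c^2 + 8*c - 16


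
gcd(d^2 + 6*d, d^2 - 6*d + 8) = 1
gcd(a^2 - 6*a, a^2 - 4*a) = a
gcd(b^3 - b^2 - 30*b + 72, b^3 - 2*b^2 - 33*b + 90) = b^2 + 3*b - 18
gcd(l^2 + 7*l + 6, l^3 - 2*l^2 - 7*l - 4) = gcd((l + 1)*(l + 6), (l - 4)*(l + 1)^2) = l + 1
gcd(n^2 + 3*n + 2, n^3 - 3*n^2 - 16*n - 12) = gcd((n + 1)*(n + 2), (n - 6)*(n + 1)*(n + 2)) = n^2 + 3*n + 2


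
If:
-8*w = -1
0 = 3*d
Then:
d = 0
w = 1/8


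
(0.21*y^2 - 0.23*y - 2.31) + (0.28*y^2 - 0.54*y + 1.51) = 0.49*y^2 - 0.77*y - 0.8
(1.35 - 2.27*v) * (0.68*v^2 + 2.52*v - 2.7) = -1.5436*v^3 - 4.8024*v^2 + 9.531*v - 3.645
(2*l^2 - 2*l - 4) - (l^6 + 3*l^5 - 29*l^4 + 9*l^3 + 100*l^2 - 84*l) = -l^6 - 3*l^5 + 29*l^4 - 9*l^3 - 98*l^2 + 82*l - 4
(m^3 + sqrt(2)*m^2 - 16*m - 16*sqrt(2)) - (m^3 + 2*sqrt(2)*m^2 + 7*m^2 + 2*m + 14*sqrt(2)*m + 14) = -7*m^2 - sqrt(2)*m^2 - 14*sqrt(2)*m - 18*m - 16*sqrt(2) - 14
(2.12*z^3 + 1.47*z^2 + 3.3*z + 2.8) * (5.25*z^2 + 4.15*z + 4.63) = 11.13*z^5 + 16.5155*z^4 + 33.2411*z^3 + 35.2011*z^2 + 26.899*z + 12.964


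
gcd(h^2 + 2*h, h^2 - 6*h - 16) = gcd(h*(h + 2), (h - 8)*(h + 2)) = h + 2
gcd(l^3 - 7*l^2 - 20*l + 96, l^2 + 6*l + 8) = l + 4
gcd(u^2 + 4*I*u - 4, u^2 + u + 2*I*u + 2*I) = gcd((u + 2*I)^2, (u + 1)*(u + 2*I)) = u + 2*I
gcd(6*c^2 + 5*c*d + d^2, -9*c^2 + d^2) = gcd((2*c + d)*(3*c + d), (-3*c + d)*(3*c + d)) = 3*c + d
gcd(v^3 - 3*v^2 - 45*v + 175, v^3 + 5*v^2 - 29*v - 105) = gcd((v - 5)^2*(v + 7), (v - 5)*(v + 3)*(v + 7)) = v^2 + 2*v - 35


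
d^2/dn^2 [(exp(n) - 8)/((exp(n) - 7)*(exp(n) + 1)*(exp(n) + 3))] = (4*exp(6*n) - 81*exp(5*n) + 373*exp(4*n) + 310*exp(3*n) - 3690*exp(2*n) - 3509*exp(n) + 4641)*exp(n)/(exp(9*n) - 9*exp(8*n) - 48*exp(7*n) + 360*exp(6*n) + 1578*exp(5*n) - 3042*exp(4*n) - 23752*exp(3*n) - 43344*exp(2*n) - 33075*exp(n) - 9261)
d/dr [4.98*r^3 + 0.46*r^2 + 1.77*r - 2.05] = 14.94*r^2 + 0.92*r + 1.77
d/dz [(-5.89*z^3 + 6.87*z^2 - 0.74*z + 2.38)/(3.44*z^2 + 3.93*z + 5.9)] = (-20.2616*z^4 - 46.2954*z^3 - 74.7083*z^2 + 64.6916*z - 13.7194)/(11.8336*z^4 + 27.0384*z^3 + 56.0369*z^2 + 46.374*z + 34.81)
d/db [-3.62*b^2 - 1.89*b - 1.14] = -7.24*b - 1.89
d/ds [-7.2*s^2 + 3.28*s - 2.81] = 3.28 - 14.4*s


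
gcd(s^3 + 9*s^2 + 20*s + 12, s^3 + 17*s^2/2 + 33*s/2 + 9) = s^2 + 7*s + 6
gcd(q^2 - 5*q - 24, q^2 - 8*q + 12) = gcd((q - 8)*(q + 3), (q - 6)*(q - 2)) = 1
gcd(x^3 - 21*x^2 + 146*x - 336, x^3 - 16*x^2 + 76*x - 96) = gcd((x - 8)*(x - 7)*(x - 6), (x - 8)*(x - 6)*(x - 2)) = x^2 - 14*x + 48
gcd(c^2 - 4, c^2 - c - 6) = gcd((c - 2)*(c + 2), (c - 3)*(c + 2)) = c + 2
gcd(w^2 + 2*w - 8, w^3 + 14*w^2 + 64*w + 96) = w + 4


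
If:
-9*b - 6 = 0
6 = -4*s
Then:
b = -2/3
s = -3/2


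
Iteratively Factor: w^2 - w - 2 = (w - 2)*(w + 1)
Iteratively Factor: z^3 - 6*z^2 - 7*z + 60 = (z - 4)*(z^2 - 2*z - 15) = (z - 5)*(z - 4)*(z + 3)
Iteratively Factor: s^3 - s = (s + 1)*(s^2 - s) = (s - 1)*(s + 1)*(s)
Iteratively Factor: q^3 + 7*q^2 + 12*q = (q + 4)*(q^2 + 3*q) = (q + 3)*(q + 4)*(q)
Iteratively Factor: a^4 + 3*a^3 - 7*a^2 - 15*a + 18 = (a - 1)*(a^3 + 4*a^2 - 3*a - 18) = (a - 1)*(a + 3)*(a^2 + a - 6) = (a - 1)*(a + 3)^2*(a - 2)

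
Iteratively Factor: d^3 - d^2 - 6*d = (d + 2)*(d^2 - 3*d) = (d - 3)*(d + 2)*(d)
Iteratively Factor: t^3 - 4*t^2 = (t)*(t^2 - 4*t) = t*(t - 4)*(t)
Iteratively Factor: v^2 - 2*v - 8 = (v - 4)*(v + 2)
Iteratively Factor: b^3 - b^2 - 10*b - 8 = (b + 2)*(b^2 - 3*b - 4) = (b + 1)*(b + 2)*(b - 4)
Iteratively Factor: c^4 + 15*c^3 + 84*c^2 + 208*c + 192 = (c + 4)*(c^3 + 11*c^2 + 40*c + 48) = (c + 4)^2*(c^2 + 7*c + 12) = (c + 3)*(c + 4)^2*(c + 4)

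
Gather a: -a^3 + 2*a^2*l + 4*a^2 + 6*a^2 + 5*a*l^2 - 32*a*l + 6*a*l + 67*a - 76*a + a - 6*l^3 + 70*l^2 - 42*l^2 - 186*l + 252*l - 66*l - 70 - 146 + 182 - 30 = -a^3 + a^2*(2*l + 10) + a*(5*l^2 - 26*l - 8) - 6*l^3 + 28*l^2 - 64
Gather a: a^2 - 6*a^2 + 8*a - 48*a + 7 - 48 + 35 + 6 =-5*a^2 - 40*a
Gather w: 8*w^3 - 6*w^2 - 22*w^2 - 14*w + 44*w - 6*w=8*w^3 - 28*w^2 + 24*w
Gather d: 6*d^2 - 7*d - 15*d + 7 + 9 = 6*d^2 - 22*d + 16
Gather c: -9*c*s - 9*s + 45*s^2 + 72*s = -9*c*s + 45*s^2 + 63*s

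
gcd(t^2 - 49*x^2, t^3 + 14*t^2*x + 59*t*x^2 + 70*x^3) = t + 7*x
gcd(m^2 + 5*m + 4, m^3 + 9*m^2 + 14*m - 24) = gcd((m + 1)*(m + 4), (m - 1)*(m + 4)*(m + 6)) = m + 4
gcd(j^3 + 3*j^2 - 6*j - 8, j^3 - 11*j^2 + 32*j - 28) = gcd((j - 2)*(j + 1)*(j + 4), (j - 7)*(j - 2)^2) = j - 2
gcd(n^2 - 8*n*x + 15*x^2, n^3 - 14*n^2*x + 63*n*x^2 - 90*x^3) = n^2 - 8*n*x + 15*x^2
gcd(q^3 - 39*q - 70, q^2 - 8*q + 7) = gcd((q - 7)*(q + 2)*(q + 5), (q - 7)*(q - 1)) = q - 7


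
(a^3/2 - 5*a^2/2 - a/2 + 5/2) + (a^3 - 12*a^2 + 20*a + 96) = 3*a^3/2 - 29*a^2/2 + 39*a/2 + 197/2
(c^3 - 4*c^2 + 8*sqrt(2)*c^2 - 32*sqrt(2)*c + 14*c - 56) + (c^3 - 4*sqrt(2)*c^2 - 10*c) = 2*c^3 - 4*c^2 + 4*sqrt(2)*c^2 - 32*sqrt(2)*c + 4*c - 56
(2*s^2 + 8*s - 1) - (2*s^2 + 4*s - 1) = 4*s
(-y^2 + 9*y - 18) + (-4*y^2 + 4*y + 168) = -5*y^2 + 13*y + 150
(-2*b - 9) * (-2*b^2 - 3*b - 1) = 4*b^3 + 24*b^2 + 29*b + 9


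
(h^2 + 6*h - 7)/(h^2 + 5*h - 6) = (h + 7)/(h + 6)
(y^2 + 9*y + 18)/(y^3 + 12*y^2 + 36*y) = (y + 3)/(y*(y + 6))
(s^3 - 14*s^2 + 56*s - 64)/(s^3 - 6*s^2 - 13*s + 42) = (s^2 - 12*s + 32)/(s^2 - 4*s - 21)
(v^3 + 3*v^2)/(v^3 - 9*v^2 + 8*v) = v*(v + 3)/(v^2 - 9*v + 8)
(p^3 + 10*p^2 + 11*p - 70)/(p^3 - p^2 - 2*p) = (p^2 + 12*p + 35)/(p*(p + 1))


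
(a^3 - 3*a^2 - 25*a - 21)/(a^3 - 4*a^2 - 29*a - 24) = (a - 7)/(a - 8)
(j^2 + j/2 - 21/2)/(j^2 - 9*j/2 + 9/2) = (2*j + 7)/(2*j - 3)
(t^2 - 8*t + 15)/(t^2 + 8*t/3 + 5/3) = 3*(t^2 - 8*t + 15)/(3*t^2 + 8*t + 5)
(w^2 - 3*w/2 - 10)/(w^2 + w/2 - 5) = (w - 4)/(w - 2)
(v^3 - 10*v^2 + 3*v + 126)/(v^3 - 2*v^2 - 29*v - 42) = (v - 6)/(v + 2)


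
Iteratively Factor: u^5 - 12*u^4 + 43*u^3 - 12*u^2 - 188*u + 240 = (u - 5)*(u^4 - 7*u^3 + 8*u^2 + 28*u - 48) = (u - 5)*(u - 2)*(u^3 - 5*u^2 - 2*u + 24) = (u - 5)*(u - 4)*(u - 2)*(u^2 - u - 6) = (u - 5)*(u - 4)*(u - 2)*(u + 2)*(u - 3)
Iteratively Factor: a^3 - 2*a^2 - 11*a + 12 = (a + 3)*(a^2 - 5*a + 4) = (a - 4)*(a + 3)*(a - 1)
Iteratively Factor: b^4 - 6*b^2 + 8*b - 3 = (b + 3)*(b^3 - 3*b^2 + 3*b - 1) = (b - 1)*(b + 3)*(b^2 - 2*b + 1) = (b - 1)^2*(b + 3)*(b - 1)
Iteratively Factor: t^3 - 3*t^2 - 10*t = (t)*(t^2 - 3*t - 10) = t*(t - 5)*(t + 2)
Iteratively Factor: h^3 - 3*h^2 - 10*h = (h)*(h^2 - 3*h - 10) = h*(h - 5)*(h + 2)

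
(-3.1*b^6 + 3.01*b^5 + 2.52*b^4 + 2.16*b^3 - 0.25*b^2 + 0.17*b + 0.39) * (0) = 0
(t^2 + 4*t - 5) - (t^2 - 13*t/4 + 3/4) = 29*t/4 - 23/4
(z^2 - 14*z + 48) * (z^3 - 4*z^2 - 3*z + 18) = z^5 - 18*z^4 + 101*z^3 - 132*z^2 - 396*z + 864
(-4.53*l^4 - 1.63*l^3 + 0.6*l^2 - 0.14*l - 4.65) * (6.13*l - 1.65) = -27.7689*l^5 - 2.5174*l^4 + 6.3675*l^3 - 1.8482*l^2 - 28.2735*l + 7.6725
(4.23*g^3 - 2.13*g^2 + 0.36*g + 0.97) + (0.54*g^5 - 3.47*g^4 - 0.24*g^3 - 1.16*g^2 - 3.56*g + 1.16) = 0.54*g^5 - 3.47*g^4 + 3.99*g^3 - 3.29*g^2 - 3.2*g + 2.13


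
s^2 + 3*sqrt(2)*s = s*(s + 3*sqrt(2))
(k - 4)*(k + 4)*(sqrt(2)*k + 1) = sqrt(2)*k^3 + k^2 - 16*sqrt(2)*k - 16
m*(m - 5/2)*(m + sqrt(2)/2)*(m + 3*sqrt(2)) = m^4 - 5*m^3/2 + 7*sqrt(2)*m^3/2 - 35*sqrt(2)*m^2/4 + 3*m^2 - 15*m/2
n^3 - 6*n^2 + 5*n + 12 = (n - 4)*(n - 3)*(n + 1)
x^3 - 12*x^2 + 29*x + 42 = (x - 7)*(x - 6)*(x + 1)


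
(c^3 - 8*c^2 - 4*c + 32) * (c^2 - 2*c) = c^5 - 10*c^4 + 12*c^3 + 40*c^2 - 64*c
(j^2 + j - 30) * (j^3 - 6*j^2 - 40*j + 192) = j^5 - 5*j^4 - 76*j^3 + 332*j^2 + 1392*j - 5760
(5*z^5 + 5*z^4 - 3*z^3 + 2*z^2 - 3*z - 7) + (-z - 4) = 5*z^5 + 5*z^4 - 3*z^3 + 2*z^2 - 4*z - 11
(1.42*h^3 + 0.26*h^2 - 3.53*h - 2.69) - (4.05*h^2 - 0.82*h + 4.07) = 1.42*h^3 - 3.79*h^2 - 2.71*h - 6.76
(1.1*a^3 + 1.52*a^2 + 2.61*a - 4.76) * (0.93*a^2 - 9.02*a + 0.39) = 1.023*a^5 - 8.5084*a^4 - 10.8541*a^3 - 27.3762*a^2 + 43.9531*a - 1.8564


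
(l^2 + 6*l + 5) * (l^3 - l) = l^5 + 6*l^4 + 4*l^3 - 6*l^2 - 5*l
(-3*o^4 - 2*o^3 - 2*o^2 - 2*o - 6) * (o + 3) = -3*o^5 - 11*o^4 - 8*o^3 - 8*o^2 - 12*o - 18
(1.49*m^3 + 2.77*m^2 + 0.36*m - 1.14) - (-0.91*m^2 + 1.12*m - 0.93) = 1.49*m^3 + 3.68*m^2 - 0.76*m - 0.21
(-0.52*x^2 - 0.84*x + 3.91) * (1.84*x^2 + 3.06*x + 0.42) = -0.9568*x^4 - 3.1368*x^3 + 4.4056*x^2 + 11.6118*x + 1.6422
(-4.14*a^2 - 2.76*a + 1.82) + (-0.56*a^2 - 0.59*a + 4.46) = -4.7*a^2 - 3.35*a + 6.28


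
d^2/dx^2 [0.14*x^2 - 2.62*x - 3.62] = 0.280000000000000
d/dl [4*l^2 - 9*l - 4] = 8*l - 9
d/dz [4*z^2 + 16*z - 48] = 8*z + 16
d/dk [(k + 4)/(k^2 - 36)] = (k^2 - 2*k*(k + 4) - 36)/(k^2 - 36)^2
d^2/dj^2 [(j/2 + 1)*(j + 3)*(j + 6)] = 3*j + 11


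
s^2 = s^2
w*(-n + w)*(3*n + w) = -3*n^2*w + 2*n*w^2 + w^3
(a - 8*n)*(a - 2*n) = a^2 - 10*a*n + 16*n^2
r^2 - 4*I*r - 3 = (r - 3*I)*(r - I)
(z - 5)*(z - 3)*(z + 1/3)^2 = z^4 - 22*z^3/3 + 88*z^2/9 + 82*z/9 + 5/3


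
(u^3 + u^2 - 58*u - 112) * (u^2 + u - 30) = u^5 + 2*u^4 - 87*u^3 - 200*u^2 + 1628*u + 3360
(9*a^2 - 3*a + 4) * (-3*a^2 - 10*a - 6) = -27*a^4 - 81*a^3 - 36*a^2 - 22*a - 24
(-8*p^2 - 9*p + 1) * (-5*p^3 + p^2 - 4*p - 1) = 40*p^5 + 37*p^4 + 18*p^3 + 45*p^2 + 5*p - 1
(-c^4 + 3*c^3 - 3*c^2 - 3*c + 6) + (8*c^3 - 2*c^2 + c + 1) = -c^4 + 11*c^3 - 5*c^2 - 2*c + 7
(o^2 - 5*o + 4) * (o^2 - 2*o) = o^4 - 7*o^3 + 14*o^2 - 8*o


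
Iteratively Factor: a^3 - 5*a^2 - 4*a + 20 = (a + 2)*(a^2 - 7*a + 10) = (a - 2)*(a + 2)*(a - 5)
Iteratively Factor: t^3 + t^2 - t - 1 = (t + 1)*(t^2 - 1) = (t + 1)^2*(t - 1)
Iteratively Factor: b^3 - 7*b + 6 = (b + 3)*(b^2 - 3*b + 2) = (b - 1)*(b + 3)*(b - 2)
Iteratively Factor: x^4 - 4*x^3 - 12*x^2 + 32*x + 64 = (x - 4)*(x^3 - 12*x - 16) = (x - 4)^2*(x^2 + 4*x + 4) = (x - 4)^2*(x + 2)*(x + 2)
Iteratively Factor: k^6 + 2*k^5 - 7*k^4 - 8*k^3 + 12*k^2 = (k + 3)*(k^5 - k^4 - 4*k^3 + 4*k^2) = (k - 2)*(k + 3)*(k^4 + k^3 - 2*k^2) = k*(k - 2)*(k + 3)*(k^3 + k^2 - 2*k) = k*(k - 2)*(k + 2)*(k + 3)*(k^2 - k) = k^2*(k - 2)*(k + 2)*(k + 3)*(k - 1)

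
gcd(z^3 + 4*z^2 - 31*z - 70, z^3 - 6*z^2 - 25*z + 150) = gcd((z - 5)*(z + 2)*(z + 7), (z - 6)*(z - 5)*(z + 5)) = z - 5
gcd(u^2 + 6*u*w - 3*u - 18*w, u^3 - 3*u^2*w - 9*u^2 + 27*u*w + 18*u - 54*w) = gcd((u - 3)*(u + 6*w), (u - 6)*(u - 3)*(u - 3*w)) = u - 3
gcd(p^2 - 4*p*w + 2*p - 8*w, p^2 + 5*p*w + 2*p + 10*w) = p + 2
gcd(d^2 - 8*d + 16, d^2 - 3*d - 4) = d - 4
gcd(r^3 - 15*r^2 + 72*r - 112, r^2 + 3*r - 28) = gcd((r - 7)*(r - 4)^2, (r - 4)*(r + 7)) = r - 4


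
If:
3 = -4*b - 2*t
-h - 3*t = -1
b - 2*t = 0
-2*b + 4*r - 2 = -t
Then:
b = -3/5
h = 19/10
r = 11/40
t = -3/10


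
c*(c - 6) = c^2 - 6*c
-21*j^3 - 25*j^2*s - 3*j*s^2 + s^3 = (-7*j + s)*(j + s)*(3*j + s)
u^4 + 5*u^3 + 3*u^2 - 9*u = u*(u - 1)*(u + 3)^2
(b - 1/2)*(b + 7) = b^2 + 13*b/2 - 7/2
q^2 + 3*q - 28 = (q - 4)*(q + 7)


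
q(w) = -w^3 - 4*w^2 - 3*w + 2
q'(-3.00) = -6.00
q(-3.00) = 2.00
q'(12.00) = -531.00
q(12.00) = -2338.00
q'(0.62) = -9.11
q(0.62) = -1.64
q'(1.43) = -20.57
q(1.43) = -13.39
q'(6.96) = -204.00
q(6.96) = -549.80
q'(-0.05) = -2.61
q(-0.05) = 2.14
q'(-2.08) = 0.66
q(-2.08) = -0.07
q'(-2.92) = -5.22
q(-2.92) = 1.55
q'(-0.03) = -2.76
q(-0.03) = 2.09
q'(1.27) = -18.00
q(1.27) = -10.31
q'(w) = -3*w^2 - 8*w - 3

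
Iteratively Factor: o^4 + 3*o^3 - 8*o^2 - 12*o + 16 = (o + 4)*(o^3 - o^2 - 4*o + 4) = (o - 1)*(o + 4)*(o^2 - 4) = (o - 1)*(o + 2)*(o + 4)*(o - 2)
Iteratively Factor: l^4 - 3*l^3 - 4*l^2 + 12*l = (l)*(l^3 - 3*l^2 - 4*l + 12) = l*(l - 3)*(l^2 - 4) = l*(l - 3)*(l - 2)*(l + 2)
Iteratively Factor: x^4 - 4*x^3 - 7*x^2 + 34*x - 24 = (x - 1)*(x^3 - 3*x^2 - 10*x + 24) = (x - 2)*(x - 1)*(x^2 - x - 12) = (x - 2)*(x - 1)*(x + 3)*(x - 4)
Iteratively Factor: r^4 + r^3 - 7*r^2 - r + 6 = (r - 1)*(r^3 + 2*r^2 - 5*r - 6) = (r - 2)*(r - 1)*(r^2 + 4*r + 3) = (r - 2)*(r - 1)*(r + 3)*(r + 1)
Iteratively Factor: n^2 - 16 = (n + 4)*(n - 4)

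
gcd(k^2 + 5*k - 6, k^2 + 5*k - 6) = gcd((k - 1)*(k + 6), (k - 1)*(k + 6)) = k^2 + 5*k - 6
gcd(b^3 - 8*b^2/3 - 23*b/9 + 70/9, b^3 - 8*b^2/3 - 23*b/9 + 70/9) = b^3 - 8*b^2/3 - 23*b/9 + 70/9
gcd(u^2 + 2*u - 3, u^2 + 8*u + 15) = u + 3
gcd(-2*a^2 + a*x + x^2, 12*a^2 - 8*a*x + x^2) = 1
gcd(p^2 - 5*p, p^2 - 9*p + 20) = p - 5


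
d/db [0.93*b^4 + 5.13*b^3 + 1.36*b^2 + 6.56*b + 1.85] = 3.72*b^3 + 15.39*b^2 + 2.72*b + 6.56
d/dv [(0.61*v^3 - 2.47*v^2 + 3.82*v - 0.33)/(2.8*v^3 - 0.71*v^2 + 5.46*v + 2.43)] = (8.88178419700125e-16*v^5 + 6.4829*v^4 - 14.7308*v^3 - 3.5551*v^2 - 12.4728*v + 11.0844)/(7.84*v^6 - 3.976*v^5 + 31.0801*v^4 + 5.8548*v^3 + 26.361*v^2 + 26.5356*v + 5.9049)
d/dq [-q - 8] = -1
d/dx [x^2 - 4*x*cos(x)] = 4*x*sin(x) + 2*x - 4*cos(x)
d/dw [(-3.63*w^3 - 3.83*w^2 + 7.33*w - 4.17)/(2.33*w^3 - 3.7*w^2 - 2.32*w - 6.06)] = (-3.5527136788005e-15*w^5 + 22.3549*w^4 - 17.3146*w^3 + 131.1483*w^2 + 15.5616*w - 54.0942)/(5.4289*w^6 - 17.242*w^5 + 2.8788*w^4 - 11.0716*w^3 + 50.2264*w^2 + 28.1184*w + 36.7236)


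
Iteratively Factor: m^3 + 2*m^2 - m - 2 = (m - 1)*(m^2 + 3*m + 2) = (m - 1)*(m + 1)*(m + 2)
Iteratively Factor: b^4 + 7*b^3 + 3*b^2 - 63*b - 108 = (b - 3)*(b^3 + 10*b^2 + 33*b + 36) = (b - 3)*(b + 4)*(b^2 + 6*b + 9) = (b - 3)*(b + 3)*(b + 4)*(b + 3)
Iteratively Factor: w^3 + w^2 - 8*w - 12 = (w + 2)*(w^2 - w - 6) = (w + 2)^2*(w - 3)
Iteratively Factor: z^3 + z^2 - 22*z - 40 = (z - 5)*(z^2 + 6*z + 8) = (z - 5)*(z + 4)*(z + 2)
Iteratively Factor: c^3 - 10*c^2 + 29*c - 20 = (c - 5)*(c^2 - 5*c + 4) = (c - 5)*(c - 1)*(c - 4)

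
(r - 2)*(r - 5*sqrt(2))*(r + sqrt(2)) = r^3 - 4*sqrt(2)*r^2 - 2*r^2 - 10*r + 8*sqrt(2)*r + 20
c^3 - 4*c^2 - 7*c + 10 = (c - 5)*(c - 1)*(c + 2)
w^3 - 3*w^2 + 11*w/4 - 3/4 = (w - 3/2)*(w - 1)*(w - 1/2)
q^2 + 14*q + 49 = (q + 7)^2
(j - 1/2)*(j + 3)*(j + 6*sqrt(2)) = j^3 + 5*j^2/2 + 6*sqrt(2)*j^2 - 3*j/2 + 15*sqrt(2)*j - 9*sqrt(2)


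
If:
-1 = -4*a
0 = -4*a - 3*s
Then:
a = 1/4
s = -1/3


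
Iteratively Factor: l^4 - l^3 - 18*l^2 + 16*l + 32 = (l + 1)*(l^3 - 2*l^2 - 16*l + 32) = (l + 1)*(l + 4)*(l^2 - 6*l + 8) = (l - 4)*(l + 1)*(l + 4)*(l - 2)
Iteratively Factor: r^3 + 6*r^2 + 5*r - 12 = (r + 4)*(r^2 + 2*r - 3) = (r + 3)*(r + 4)*(r - 1)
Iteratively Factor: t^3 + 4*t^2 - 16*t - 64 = (t + 4)*(t^2 - 16) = (t - 4)*(t + 4)*(t + 4)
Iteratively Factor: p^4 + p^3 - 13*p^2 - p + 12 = (p + 4)*(p^3 - 3*p^2 - p + 3) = (p - 1)*(p + 4)*(p^2 - 2*p - 3) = (p - 3)*(p - 1)*(p + 4)*(p + 1)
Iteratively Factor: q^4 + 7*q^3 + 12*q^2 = (q)*(q^3 + 7*q^2 + 12*q) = q*(q + 4)*(q^2 + 3*q) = q^2*(q + 4)*(q + 3)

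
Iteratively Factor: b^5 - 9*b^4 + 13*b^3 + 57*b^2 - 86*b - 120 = (b - 4)*(b^4 - 5*b^3 - 7*b^2 + 29*b + 30) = (b - 4)*(b - 3)*(b^3 - 2*b^2 - 13*b - 10) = (b - 4)*(b - 3)*(b + 1)*(b^2 - 3*b - 10) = (b - 5)*(b - 4)*(b - 3)*(b + 1)*(b + 2)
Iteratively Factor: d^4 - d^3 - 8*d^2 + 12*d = (d - 2)*(d^3 + d^2 - 6*d) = (d - 2)^2*(d^2 + 3*d) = d*(d - 2)^2*(d + 3)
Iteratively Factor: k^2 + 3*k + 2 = (k + 1)*(k + 2)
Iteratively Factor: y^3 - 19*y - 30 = (y - 5)*(y^2 + 5*y + 6) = (y - 5)*(y + 3)*(y + 2)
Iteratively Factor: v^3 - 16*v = (v + 4)*(v^2 - 4*v) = (v - 4)*(v + 4)*(v)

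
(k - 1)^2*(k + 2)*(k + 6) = k^4 + 6*k^3 - 3*k^2 - 16*k + 12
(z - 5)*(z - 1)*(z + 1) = z^3 - 5*z^2 - z + 5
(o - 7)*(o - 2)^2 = o^3 - 11*o^2 + 32*o - 28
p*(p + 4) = p^2 + 4*p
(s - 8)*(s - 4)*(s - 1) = s^3 - 13*s^2 + 44*s - 32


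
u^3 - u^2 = u^2*(u - 1)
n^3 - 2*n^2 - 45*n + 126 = (n - 6)*(n - 3)*(n + 7)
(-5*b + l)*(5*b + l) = -25*b^2 + l^2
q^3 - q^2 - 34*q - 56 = (q - 7)*(q + 2)*(q + 4)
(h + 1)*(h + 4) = h^2 + 5*h + 4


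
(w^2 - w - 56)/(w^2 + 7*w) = (w - 8)/w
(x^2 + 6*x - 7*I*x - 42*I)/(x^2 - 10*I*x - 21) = (x + 6)/(x - 3*I)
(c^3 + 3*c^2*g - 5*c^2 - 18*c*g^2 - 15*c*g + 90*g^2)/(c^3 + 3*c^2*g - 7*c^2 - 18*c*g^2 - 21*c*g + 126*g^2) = (c - 5)/(c - 7)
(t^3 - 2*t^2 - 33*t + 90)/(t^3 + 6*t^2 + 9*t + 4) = (t^3 - 2*t^2 - 33*t + 90)/(t^3 + 6*t^2 + 9*t + 4)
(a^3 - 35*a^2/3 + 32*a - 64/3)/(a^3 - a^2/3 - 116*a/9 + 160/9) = 3*(a^2 - 9*a + 8)/(3*a^2 + 7*a - 20)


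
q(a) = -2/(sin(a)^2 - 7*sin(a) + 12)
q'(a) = -2*(-2*sin(a)*cos(a) + 7*cos(a))/(sin(a)^2 - 7*sin(a) + 12)^2 = 2*(2*sin(a) - 7)*cos(a)/(sin(a)^2 - 7*sin(a) + 12)^2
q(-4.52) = -0.33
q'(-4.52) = 0.05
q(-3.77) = -0.24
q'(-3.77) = 0.14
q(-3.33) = -0.19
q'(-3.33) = 0.11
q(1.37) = -0.33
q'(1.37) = -0.05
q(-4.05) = -0.28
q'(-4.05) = 0.13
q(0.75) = -0.26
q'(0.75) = -0.14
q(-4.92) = -0.33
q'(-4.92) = -0.06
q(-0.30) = -0.14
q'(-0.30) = -0.07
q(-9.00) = -0.13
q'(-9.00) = 0.06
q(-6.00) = -0.20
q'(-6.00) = -0.12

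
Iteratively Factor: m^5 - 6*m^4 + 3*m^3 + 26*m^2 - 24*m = (m + 2)*(m^4 - 8*m^3 + 19*m^2 - 12*m) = (m - 1)*(m + 2)*(m^3 - 7*m^2 + 12*m) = (m - 3)*(m - 1)*(m + 2)*(m^2 - 4*m) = (m - 4)*(m - 3)*(m - 1)*(m + 2)*(m)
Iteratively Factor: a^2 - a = (a - 1)*(a)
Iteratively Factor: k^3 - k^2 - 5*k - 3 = (k - 3)*(k^2 + 2*k + 1) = (k - 3)*(k + 1)*(k + 1)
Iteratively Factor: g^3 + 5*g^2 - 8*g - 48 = (g + 4)*(g^2 + g - 12) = (g + 4)^2*(g - 3)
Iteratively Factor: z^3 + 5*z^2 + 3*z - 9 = (z + 3)*(z^2 + 2*z - 3) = (z + 3)^2*(z - 1)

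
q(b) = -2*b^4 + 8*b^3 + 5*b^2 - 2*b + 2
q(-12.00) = -54550.00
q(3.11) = 97.68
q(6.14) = -812.50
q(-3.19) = -407.54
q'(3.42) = -7.10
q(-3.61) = -641.66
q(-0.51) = 3.12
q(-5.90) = -3878.65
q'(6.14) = -887.61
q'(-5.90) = 2417.47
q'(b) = -8*b^3 + 24*b^2 + 10*b - 2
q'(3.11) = 20.59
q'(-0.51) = 0.20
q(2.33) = 66.73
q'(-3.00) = 400.00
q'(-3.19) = 470.02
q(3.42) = 100.04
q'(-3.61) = 651.04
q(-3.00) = -325.00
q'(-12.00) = 17158.00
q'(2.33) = 50.40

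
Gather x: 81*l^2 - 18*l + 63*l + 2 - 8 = 81*l^2 + 45*l - 6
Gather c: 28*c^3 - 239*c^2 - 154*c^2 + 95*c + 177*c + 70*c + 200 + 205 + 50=28*c^3 - 393*c^2 + 342*c + 455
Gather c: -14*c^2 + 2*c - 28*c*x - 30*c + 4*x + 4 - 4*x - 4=-14*c^2 + c*(-28*x - 28)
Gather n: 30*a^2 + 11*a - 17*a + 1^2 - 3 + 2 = 30*a^2 - 6*a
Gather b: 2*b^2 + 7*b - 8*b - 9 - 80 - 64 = 2*b^2 - b - 153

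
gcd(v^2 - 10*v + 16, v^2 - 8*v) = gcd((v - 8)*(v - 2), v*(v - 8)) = v - 8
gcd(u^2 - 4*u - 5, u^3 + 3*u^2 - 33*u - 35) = u^2 - 4*u - 5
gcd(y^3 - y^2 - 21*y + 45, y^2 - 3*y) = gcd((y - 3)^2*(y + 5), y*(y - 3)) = y - 3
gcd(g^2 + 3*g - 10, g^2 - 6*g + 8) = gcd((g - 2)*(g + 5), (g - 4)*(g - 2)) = g - 2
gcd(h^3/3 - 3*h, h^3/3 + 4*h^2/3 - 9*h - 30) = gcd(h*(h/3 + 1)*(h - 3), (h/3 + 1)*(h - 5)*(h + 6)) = h + 3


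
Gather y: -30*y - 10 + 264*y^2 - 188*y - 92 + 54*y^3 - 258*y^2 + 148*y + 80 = 54*y^3 + 6*y^2 - 70*y - 22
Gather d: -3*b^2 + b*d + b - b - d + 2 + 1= -3*b^2 + d*(b - 1) + 3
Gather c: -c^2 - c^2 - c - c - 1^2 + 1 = -2*c^2 - 2*c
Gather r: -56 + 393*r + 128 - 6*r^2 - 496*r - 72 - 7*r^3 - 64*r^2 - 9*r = -7*r^3 - 70*r^2 - 112*r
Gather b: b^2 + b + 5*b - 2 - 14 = b^2 + 6*b - 16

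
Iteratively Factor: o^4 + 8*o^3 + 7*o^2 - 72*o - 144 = (o + 4)*(o^3 + 4*o^2 - 9*o - 36) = (o - 3)*(o + 4)*(o^2 + 7*o + 12) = (o - 3)*(o + 3)*(o + 4)*(o + 4)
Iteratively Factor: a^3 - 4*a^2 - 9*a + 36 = (a - 3)*(a^2 - a - 12) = (a - 3)*(a + 3)*(a - 4)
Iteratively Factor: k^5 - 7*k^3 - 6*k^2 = (k + 1)*(k^4 - k^3 - 6*k^2) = k*(k + 1)*(k^3 - k^2 - 6*k) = k*(k + 1)*(k + 2)*(k^2 - 3*k) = k^2*(k + 1)*(k + 2)*(k - 3)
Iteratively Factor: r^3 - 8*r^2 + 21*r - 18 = (r - 3)*(r^2 - 5*r + 6) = (r - 3)*(r - 2)*(r - 3)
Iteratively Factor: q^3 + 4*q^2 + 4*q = (q)*(q^2 + 4*q + 4) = q*(q + 2)*(q + 2)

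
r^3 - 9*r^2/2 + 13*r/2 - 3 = (r - 2)*(r - 3/2)*(r - 1)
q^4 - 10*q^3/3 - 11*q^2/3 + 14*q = q*(q - 3)*(q - 7/3)*(q + 2)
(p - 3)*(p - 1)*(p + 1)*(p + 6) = p^4 + 3*p^3 - 19*p^2 - 3*p + 18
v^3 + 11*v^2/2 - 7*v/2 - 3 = (v - 1)*(v + 1/2)*(v + 6)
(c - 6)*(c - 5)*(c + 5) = c^3 - 6*c^2 - 25*c + 150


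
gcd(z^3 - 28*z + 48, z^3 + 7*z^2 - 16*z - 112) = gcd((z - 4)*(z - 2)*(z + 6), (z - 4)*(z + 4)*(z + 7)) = z - 4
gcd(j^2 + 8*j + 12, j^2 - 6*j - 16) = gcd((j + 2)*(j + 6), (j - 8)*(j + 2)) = j + 2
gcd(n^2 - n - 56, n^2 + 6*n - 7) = n + 7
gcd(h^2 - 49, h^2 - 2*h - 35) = h - 7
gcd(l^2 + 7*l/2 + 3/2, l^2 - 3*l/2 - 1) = l + 1/2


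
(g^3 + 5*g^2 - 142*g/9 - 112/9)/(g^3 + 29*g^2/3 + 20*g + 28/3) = (g - 8/3)/(g + 2)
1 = 1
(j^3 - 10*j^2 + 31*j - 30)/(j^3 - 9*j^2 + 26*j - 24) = (j - 5)/(j - 4)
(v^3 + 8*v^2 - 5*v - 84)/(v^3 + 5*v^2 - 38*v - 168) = (v - 3)/(v - 6)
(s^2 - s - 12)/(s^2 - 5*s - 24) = (s - 4)/(s - 8)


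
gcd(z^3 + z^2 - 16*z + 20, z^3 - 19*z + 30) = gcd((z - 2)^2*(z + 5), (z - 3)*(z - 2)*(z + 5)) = z^2 + 3*z - 10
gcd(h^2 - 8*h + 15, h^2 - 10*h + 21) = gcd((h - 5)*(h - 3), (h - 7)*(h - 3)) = h - 3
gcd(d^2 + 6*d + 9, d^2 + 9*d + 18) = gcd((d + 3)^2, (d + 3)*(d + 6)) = d + 3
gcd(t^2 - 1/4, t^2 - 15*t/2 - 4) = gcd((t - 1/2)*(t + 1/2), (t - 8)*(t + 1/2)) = t + 1/2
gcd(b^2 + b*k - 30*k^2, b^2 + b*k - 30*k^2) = b^2 + b*k - 30*k^2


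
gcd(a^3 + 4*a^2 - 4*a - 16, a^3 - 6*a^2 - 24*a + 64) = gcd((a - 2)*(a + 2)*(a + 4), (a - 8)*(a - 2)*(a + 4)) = a^2 + 2*a - 8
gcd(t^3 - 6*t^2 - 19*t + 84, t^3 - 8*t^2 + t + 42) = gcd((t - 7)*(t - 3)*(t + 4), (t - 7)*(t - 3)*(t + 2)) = t^2 - 10*t + 21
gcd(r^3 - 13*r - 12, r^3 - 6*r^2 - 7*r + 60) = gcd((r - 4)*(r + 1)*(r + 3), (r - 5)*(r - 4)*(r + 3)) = r^2 - r - 12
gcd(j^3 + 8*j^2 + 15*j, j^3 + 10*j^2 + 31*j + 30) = j^2 + 8*j + 15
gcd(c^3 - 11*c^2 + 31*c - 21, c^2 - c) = c - 1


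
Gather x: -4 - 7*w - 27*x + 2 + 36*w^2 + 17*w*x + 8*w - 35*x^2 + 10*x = 36*w^2 + w - 35*x^2 + x*(17*w - 17) - 2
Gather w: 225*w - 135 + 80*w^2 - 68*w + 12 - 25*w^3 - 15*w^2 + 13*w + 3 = -25*w^3 + 65*w^2 + 170*w - 120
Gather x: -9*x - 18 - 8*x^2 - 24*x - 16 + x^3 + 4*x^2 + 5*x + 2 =x^3 - 4*x^2 - 28*x - 32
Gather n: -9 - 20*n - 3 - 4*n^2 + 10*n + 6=-4*n^2 - 10*n - 6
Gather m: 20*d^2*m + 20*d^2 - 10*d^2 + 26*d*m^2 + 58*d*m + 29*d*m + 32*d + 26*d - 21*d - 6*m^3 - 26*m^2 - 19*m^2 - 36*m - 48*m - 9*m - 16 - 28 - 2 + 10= 10*d^2 + 37*d - 6*m^3 + m^2*(26*d - 45) + m*(20*d^2 + 87*d - 93) - 36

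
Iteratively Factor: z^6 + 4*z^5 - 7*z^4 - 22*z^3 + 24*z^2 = (z)*(z^5 + 4*z^4 - 7*z^3 - 22*z^2 + 24*z) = z*(z + 4)*(z^4 - 7*z^2 + 6*z) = z*(z - 1)*(z + 4)*(z^3 + z^2 - 6*z) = z*(z - 2)*(z - 1)*(z + 4)*(z^2 + 3*z) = z^2*(z - 2)*(z - 1)*(z + 4)*(z + 3)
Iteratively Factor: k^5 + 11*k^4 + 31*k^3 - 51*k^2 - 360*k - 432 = (k + 4)*(k^4 + 7*k^3 + 3*k^2 - 63*k - 108) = (k + 3)*(k + 4)*(k^3 + 4*k^2 - 9*k - 36) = (k + 3)^2*(k + 4)*(k^2 + k - 12) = (k + 3)^2*(k + 4)^2*(k - 3)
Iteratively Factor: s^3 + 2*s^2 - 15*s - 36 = (s + 3)*(s^2 - s - 12) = (s - 4)*(s + 3)*(s + 3)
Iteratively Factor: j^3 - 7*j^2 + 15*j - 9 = (j - 3)*(j^2 - 4*j + 3) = (j - 3)^2*(j - 1)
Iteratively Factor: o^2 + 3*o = (o)*(o + 3)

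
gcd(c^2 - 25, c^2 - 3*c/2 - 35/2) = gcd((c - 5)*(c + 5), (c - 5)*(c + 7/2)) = c - 5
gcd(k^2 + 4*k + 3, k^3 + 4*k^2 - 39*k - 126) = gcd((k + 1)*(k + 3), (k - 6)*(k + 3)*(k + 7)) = k + 3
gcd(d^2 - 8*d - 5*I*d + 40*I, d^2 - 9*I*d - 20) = d - 5*I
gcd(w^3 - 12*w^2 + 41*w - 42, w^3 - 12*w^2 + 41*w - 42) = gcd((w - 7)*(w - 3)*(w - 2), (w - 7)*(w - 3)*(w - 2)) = w^3 - 12*w^2 + 41*w - 42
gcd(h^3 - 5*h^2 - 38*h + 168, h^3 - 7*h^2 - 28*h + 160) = h - 4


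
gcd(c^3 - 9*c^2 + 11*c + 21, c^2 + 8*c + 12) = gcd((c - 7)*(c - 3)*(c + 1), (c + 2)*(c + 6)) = 1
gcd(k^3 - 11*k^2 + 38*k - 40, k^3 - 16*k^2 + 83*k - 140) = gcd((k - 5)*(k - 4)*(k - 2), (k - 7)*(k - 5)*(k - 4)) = k^2 - 9*k + 20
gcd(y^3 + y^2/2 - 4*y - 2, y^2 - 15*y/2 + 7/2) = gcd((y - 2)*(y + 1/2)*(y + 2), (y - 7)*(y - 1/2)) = 1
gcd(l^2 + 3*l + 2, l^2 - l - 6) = l + 2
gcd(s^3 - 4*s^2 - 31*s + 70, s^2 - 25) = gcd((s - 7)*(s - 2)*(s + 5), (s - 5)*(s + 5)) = s + 5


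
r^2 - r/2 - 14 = (r - 4)*(r + 7/2)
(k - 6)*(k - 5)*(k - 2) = k^3 - 13*k^2 + 52*k - 60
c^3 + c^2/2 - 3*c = c*(c - 3/2)*(c + 2)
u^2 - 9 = (u - 3)*(u + 3)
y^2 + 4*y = y*(y + 4)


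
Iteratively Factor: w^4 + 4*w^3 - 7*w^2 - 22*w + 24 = (w + 3)*(w^3 + w^2 - 10*w + 8) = (w - 1)*(w + 3)*(w^2 + 2*w - 8) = (w - 2)*(w - 1)*(w + 3)*(w + 4)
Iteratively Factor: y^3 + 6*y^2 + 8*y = (y + 4)*(y^2 + 2*y) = y*(y + 4)*(y + 2)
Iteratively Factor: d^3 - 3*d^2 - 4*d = (d + 1)*(d^2 - 4*d) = (d - 4)*(d + 1)*(d)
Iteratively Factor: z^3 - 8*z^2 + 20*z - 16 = (z - 4)*(z^2 - 4*z + 4) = (z - 4)*(z - 2)*(z - 2)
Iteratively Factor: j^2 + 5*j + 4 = (j + 4)*(j + 1)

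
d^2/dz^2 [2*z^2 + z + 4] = 4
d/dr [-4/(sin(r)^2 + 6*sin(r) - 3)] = 8*(sin(r) + 3)*cos(r)/(sin(r)^2 + 6*sin(r) - 3)^2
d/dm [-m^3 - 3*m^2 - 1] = 3*m*(-m - 2)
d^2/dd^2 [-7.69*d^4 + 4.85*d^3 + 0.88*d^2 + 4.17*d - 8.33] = -92.28*d^2 + 29.1*d + 1.76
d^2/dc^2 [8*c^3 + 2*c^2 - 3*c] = 48*c + 4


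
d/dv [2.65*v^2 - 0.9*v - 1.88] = 5.3*v - 0.9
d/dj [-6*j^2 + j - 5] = 1 - 12*j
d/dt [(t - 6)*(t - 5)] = 2*t - 11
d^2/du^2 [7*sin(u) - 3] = -7*sin(u)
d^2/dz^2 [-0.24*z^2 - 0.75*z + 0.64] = -0.480000000000000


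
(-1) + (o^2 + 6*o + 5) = o^2 + 6*o + 4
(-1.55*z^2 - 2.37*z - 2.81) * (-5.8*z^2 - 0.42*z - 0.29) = 8.99*z^4 + 14.397*z^3 + 17.7429*z^2 + 1.8675*z + 0.8149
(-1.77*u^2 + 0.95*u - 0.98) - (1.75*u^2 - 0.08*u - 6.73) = -3.52*u^2 + 1.03*u + 5.75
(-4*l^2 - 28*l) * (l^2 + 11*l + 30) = -4*l^4 - 72*l^3 - 428*l^2 - 840*l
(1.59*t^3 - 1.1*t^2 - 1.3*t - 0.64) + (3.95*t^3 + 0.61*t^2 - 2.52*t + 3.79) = 5.54*t^3 - 0.49*t^2 - 3.82*t + 3.15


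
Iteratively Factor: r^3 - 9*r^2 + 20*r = (r - 4)*(r^2 - 5*r) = r*(r - 4)*(r - 5)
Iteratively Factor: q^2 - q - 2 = (q - 2)*(q + 1)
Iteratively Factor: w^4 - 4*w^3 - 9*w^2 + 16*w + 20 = (w + 1)*(w^3 - 5*w^2 - 4*w + 20) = (w - 2)*(w + 1)*(w^2 - 3*w - 10) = (w - 5)*(w - 2)*(w + 1)*(w + 2)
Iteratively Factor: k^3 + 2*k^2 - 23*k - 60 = (k - 5)*(k^2 + 7*k + 12) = (k - 5)*(k + 4)*(k + 3)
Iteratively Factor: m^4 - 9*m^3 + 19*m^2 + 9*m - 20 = (m + 1)*(m^3 - 10*m^2 + 29*m - 20) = (m - 5)*(m + 1)*(m^2 - 5*m + 4) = (m - 5)*(m - 1)*(m + 1)*(m - 4)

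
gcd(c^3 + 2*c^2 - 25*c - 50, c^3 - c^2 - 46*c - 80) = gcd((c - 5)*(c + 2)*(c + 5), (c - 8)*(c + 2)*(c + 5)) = c^2 + 7*c + 10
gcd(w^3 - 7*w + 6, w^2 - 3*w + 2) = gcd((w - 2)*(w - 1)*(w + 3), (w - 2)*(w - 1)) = w^2 - 3*w + 2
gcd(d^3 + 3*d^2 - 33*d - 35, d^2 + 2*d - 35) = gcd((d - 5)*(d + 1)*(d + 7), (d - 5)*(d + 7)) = d^2 + 2*d - 35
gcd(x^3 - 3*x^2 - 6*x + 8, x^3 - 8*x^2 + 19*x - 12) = x^2 - 5*x + 4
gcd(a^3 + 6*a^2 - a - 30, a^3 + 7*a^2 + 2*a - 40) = a^2 + 3*a - 10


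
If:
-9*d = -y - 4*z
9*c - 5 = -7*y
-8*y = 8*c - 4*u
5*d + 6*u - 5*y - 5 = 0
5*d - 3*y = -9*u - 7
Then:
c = 62/15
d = -62/25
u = -14/15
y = -23/5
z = -443/100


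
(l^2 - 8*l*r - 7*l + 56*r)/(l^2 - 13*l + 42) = (l - 8*r)/(l - 6)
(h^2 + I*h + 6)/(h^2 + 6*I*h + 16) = (h + 3*I)/(h + 8*I)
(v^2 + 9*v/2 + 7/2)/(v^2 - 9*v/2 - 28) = (v + 1)/(v - 8)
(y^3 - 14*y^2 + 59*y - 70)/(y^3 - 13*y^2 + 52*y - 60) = (y - 7)/(y - 6)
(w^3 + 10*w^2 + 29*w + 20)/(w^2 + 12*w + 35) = (w^2 + 5*w + 4)/(w + 7)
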